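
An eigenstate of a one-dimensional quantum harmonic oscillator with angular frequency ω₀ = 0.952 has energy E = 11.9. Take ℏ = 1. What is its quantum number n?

E_n = ℏω₀(n + ½) ⇒ n = E/(ℏω₀) − ½ = 11.9/0.952 − 0.5 = 12.000 → n = 12.

n = 12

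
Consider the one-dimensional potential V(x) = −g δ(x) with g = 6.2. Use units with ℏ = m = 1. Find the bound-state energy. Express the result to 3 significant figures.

For x ≠ 0 the bound state is ψ ∝ e^{−κ|x|}; integrating the TISE across the delta gives the cusp condition 2κ = 2mg/ℏ², so κ = 6.200.
Then E = −ℏ²κ²/(2m) = −mg²/(2ℏ²) = -19.22.

E = -19.2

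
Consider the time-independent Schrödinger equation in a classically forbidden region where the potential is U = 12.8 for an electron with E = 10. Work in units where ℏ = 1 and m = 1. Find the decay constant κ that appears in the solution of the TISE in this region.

κ = 2.37

Since E < U the TISE in this region is ψ'' = κ²ψ with κ = √(2m(U − E))/ℏ.
κ = √(2 × 1 × 2.8) = 2.366.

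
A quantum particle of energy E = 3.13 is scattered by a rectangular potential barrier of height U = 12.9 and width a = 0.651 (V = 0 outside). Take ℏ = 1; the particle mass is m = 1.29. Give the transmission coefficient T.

Since E < U the interior solution is evanescent with decay constant κ = √(2m(U − E))/ℏ = 5.021.
κa = 3.268, sinh(κa) = 13.12.
Matching ψ, ψ′ at both faces gives T = [1 + U² sinh²(κa) / (4E(U − E))]⁻¹ = 1/235.0 = 0.00425.

T = 0.00425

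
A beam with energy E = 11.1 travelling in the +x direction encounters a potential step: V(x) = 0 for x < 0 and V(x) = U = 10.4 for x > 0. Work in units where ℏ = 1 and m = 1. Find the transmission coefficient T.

On each side the TISE gives plane waves with k = √(2m(E − V))/ℏ: k₁ = √(2·1·11.1) = 4.712, k₂ = √(2·1·0.7) = 1.183.
Continuity of ψ and ψ′ at the step yields the reflection amplitude r = (k₁ − k₂)/(k₁ + k₂) = 0.5986; thus R = |r|² = 0.3583, T = 0.6417.

T = 0.642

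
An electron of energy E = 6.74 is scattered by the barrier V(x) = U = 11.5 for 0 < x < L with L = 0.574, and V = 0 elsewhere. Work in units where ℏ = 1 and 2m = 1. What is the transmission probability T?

Since E < U the interior solution is evanescent with decay constant κ = √(2m(U − E))/ℏ = 2.182.
κL = 1.252, sinh(κL) = 1.606.
The exact tunnelling result is T⁻¹ = 1 + U² sinh²(κL) / [4E(U − E)] = 3.659, so T = 0.273.

T = 0.273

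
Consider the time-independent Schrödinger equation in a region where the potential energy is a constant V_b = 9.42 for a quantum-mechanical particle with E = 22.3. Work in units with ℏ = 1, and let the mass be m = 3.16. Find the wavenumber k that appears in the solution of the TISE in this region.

With E > V_b the solution is oscillatory, ψ ∝ e^{±ikx} with k = √(2m(E − V_b))/ℏ.
k = √(2 × 3.16 × 12.88) = 9.022.

k = 9.02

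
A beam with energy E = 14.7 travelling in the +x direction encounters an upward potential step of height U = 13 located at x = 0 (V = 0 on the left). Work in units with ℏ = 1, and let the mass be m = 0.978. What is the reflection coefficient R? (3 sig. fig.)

On each side the TISE gives plane waves with k = √(2m(E − V))/ℏ: k₁ = √(2·0.978·14.7) = 5.362, k₂ = √(2·0.978·1.7) = 1.824.
Continuity of ψ and ψ′ at the step yields the reflection amplitude r = (k₁ − k₂)/(k₁ + k₂) = 0.4925; thus R = |r|² = 0.2425, T = 0.7575.

R = 0.243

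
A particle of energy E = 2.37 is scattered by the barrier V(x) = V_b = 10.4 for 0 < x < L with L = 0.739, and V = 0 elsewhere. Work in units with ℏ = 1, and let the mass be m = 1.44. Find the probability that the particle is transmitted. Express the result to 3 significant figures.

Since E < V_b the interior solution is evanescent with decay constant κ = √(2m(V_b − E))/ℏ = 4.809.
κL = 3.554, sinh(κL) = 17.46.
Matching ψ, ψ′ at both faces gives T = [1 + V_b² sinh²(κL) / (4E(V_b − E))]⁻¹ = 1/434.1 = 0.00230.

T = 0.00230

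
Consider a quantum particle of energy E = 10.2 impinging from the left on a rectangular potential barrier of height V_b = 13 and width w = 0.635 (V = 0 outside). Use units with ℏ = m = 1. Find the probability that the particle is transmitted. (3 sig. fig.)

E < V_b: inside the barrier ψ ∝ e^{±κx} with κ = √(2m(V_b − E))/ℏ = 2.366.
κw = 1.503, sinh(κw) = 2.136.
The exact tunnelling result is T⁻¹ = 1 + V_b² sinh²(κw) / [4E(V_b − E)] = 7.747, so T = 0.129.

T = 0.129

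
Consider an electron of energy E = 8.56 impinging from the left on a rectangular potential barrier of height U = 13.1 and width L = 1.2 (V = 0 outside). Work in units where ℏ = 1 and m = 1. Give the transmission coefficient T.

Since E < U the interior solution is evanescent with decay constant κ = √(2m(U − E))/ℏ = 3.013.
κL = 3.616, sinh(κL) = 18.58.
Matching ψ, ψ′ at both faces gives T = [1 + U² sinh²(κL) / (4E(U − E))]⁻¹ = 1/382.1 = 0.00262.

T = 0.00262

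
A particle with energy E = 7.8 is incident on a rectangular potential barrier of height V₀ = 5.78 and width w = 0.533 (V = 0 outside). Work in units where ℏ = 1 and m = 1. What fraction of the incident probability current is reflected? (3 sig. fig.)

Above the barrier the interior wavenumber is k₂ = √(2m(E − V₀))/ℏ = 2.010, giving phase k₂w = 1.071.
T = [1 + V₀² sin²(k₂w) / (4E(E − V₀))]⁻¹ = 1/1.408 = 0.710.
R = 1 − T = 0.290.

R = 0.290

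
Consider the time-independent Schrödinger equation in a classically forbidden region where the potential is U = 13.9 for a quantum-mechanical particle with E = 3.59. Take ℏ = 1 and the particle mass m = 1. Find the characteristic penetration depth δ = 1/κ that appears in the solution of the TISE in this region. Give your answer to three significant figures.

Since E < U the TISE in this region is ψ'' = κ²ψ with κ = √(2m(U − E))/ℏ.
κ = √(2 × 1 × 10.31) = 4.541. The penetration depth is δ = 1/κ = 0.220.

δ = 0.220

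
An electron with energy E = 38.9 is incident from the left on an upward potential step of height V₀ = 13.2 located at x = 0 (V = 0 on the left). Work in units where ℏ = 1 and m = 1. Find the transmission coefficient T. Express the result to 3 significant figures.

T = 0.989

On each side the TISE gives plane waves with k = √(2m(E − V))/ℏ: k₁ = √(2·1·38.9) = 8.820, k₂ = √(2·1·25.7) = 7.169.
Continuity of ψ and ψ′ at the step yields the reflection amplitude r = (k₁ − k₂)/(k₁ + k₂) = 0.1033; thus R = |r|² = 0.01066, T = 0.9893.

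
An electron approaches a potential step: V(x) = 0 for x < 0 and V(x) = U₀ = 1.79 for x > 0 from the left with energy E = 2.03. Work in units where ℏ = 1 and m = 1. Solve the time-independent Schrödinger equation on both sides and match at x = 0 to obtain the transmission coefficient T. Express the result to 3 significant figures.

On each side the TISE gives plane waves with k = √(2m(E − V))/ℏ: k₁ = √(2·1·2.03) = 2.015, k₂ = √(2·1·0.24) = 0.6928.
Continuity of ψ and ψ′ at the step yields the reflection amplitude r = (k₁ − k₂)/(k₁ + k₂) = 0.4883; thus R = |r|² = 0.2384, T = 0.7616.

T = 0.762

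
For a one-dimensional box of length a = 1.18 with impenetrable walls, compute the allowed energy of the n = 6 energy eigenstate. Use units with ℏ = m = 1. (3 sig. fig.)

E = 128

The infinite-well eigenfunctions ψ_n = √(2/a) sin(nπx/a) vanish at both walls, giving E_n = n²π²ℏ²/(2ma²).
E_6 = 6² × π² / (2 × 1 × 1.18²) = 127.6.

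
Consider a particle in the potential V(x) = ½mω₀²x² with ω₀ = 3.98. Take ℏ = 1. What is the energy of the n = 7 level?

E = 29.9

The oscillator eigenvalues are E_n = ℏω₀(n + ½), so E_7 = 3.98 × 7.5 = 29.85.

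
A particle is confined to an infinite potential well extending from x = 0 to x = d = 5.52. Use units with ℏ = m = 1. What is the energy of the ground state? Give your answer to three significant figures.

The infinite-well eigenfunctions ψ_n = √(2/d) sin(nπx/d) vanish at both walls, giving E_n = n²π²ℏ²/(2md²).
E_1 = 1² × π² / (2 × 1 × 5.52²) = 0.1620.

E = 0.162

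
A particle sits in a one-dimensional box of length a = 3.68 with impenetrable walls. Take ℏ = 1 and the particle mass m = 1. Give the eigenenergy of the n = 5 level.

E = 9.11

Requiring ψ(0) = ψ(a) = 0 quantises k = nπ/a, hence E_n = ℏ²k²/2m = n²π²ℏ²/(2ma²).
E_5 = 5² × π² / (2 × 1 × 3.68²) = 9.110.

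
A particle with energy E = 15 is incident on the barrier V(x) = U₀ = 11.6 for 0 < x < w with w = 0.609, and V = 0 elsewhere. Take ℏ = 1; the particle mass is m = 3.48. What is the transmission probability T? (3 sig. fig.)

T = 0.980

Above the barrier the interior wavenumber is k₂ = √(2m(E − U₀))/ℏ = 4.865, giving phase k₂w = 2.963.
Matching at both interfaces gives T⁻¹ = 1 + U₀² sin²(k₂w) / [4E(E − U₀)] = 1.021, hence T = 0.980.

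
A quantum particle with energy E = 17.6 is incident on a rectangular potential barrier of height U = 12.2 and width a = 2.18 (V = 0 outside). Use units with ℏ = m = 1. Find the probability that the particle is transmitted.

T = 0.811

E > U: inside the barrier k₂ = √(2m(E − U))/ℏ = 3.286, k₂a = 7.164.
T = [1 + U² sin²(k₂a) / (4E(E − U))]⁻¹ = 1/1.233 = 0.811.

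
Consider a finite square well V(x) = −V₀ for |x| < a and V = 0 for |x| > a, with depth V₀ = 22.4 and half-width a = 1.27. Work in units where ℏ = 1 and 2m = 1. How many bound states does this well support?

The dimensionless depth is z₀ = a√(2mV₀)/ℏ = 1.27 × √(22.40) = 6.011.
The even/odd transcendental equations gain one root per π/2 in z₀, giving N = 1 + ⌊2z₀/π⌋ = 1 + ⌊3.827⌋ = 4.

N = 4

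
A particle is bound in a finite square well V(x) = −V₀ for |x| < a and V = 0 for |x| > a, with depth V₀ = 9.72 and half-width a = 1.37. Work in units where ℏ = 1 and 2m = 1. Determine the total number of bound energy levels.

N = 3

The dimensionless depth is z₀ = a√(2mV₀)/ℏ = 1.37 × √(9.720) = 4.271.
The even/odd transcendental equations gain one root per π/2 in z₀, giving N = 1 + ⌊2z₀/π⌋ = 1 + ⌊2.719⌋ = 3.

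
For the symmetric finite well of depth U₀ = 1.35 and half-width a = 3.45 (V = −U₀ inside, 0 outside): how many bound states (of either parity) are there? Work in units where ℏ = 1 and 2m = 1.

The dimensionless depth is z₀ = a√(2mU₀)/ℏ = 3.45 × √(1.350) = 4.009.
A new bound state (alternating even/odd) appears each time z₀ passes a multiple of π/2, so N = ⌊2z₀/π⌋ + 1 = ⌊2.552⌋ + 1 = 3.

N = 3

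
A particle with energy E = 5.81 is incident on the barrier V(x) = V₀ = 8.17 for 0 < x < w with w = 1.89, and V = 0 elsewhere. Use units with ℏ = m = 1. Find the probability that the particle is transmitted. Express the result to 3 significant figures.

E < V₀: inside the barrier ψ ∝ e^{±κx} with κ = √(2m(V₀ − E))/ℏ = 2.173.
κw = 4.106, sinh(κw) = 30.35.
The exact tunnelling result is T⁻¹ = 1 + V₀² sinh²(κw) / [4E(V₀ − E)] = 1122, so T = 0.000891.

T = 0.000891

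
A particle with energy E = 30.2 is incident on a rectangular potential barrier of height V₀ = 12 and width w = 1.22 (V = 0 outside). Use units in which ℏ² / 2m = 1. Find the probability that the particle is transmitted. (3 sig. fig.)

Above the barrier the interior wavenumber is k₂ = √(2m(E − V₀))/ℏ = 4.266, giving phase k₂w = 5.205.
Matching at both interfaces gives T⁻¹ = 1 + V₀² sin²(k₂w) / [4E(E − V₀)] = 1.051, hence T = 0.952.

T = 0.952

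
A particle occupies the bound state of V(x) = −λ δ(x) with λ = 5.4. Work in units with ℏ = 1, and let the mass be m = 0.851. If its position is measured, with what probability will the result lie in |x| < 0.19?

The normalised bound state is ψ = √κ e^{−κ|x|} with κ = mλ/ℏ² = 4.595.
P(|x| < d) = ∫_{−d}^{d} κ e^{−2κ|x|} dx = 1 − e^{−2κd} = 1 − e^{−1.746} = 0.8256.

P = 0.826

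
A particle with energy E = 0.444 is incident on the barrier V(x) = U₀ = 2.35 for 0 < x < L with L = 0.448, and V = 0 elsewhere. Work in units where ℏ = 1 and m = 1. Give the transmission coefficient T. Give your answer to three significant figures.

E < U₀: inside the barrier ψ ∝ e^{±κx} with κ = √(2m(U₀ − E))/ℏ = 1.952.
κL = 0.8747, sinh(κL) = 0.9906.
The exact tunnelling result is T⁻¹ = 1 + U₀² sinh²(κL) / [4E(U₀ − E)] = 2.601, so T = 0.384.

T = 0.384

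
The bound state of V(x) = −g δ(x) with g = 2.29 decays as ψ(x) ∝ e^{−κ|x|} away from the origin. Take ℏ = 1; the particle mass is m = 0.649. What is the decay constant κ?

κ = 1.49

Integrating the TISE across x = 0 gives the cusp condition ψ'(0⁺) − ψ'(0⁻) = −(2mg/ℏ²)ψ(0).
With ψ ∝ e^{−κ|x|} this yields −2κ = −2mg/ℏ², so κ = mg/ℏ² = 1.486.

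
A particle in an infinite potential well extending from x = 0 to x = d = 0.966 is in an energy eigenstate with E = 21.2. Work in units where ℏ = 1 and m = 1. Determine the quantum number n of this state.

For an infinite well E_n = n²π²ℏ²/(2md²), so n = (d/πℏ)√(2mE).
n = (0.966/π) × √(2 × 1 × 21.2) = 2.002 → n = 2.

n = 2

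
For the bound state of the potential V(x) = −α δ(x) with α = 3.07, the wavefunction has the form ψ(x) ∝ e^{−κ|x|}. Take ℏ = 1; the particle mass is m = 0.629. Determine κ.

Integrate −(ℏ²/2m)ψ'' − αδ(x)ψ = Eψ from −ε to +ε: the ψ'' term gives ψ'(0⁺) − ψ'(0⁻) and the δ term gives −(2mα/ℏ²)ψ(0).
With ψ ∝ e^{−κ|x|} this yields −2κ = −2mα/ℏ², so κ = mα/ℏ² = 1.931.

κ = 1.93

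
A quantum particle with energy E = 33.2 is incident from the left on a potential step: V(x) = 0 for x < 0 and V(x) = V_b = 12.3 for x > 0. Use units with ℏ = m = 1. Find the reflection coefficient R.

The wavenumbers are k₁ = √(2mE)/ℏ = 8.149 on the left and k₂ = √(2m(E − V_b))/ℏ = 6.465 on the right.
Matching ψ and ψ′ at x = 0 gives r = (k₁ − k₂)/(k₁ + k₂), so R = r² = 0.01327 and T = 1 − R = 0.9867.

R = 0.0133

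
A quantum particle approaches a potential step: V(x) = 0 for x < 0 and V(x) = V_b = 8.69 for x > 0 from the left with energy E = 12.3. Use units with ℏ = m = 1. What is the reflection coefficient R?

R = 0.0883

On each side the TISE gives plane waves with k = √(2m(E − V))/ℏ: k₁ = √(2·1·12.3) = 4.960, k₂ = √(2·1·3.61) = 2.687.
Continuity of ψ and ψ′ at the step yields the reflection amplitude r = (k₁ − k₂)/(k₁ + k₂) = 0.2972; thus R = |r|² = 0.08834, T = 0.9117.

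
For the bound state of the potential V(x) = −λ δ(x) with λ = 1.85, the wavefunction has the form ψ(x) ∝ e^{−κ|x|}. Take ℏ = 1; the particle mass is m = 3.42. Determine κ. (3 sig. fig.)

Integrating the TISE across x = 0 gives the cusp condition ψ'(0⁺) − ψ'(0⁻) = −(2mλ/ℏ²)ψ(0).
With ψ ∝ e^{−κ|x|} this yields −2κ = −2mλ/ℏ², so κ = mλ/ℏ² = 6.327.

κ = 6.33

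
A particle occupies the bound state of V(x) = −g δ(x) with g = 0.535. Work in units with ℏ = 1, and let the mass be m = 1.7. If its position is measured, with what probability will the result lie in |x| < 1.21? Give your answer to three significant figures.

P = 0.889

The normalised bound state is ψ = √κ e^{−κ|x|} with κ = mg/ℏ² = 0.9095.
P(|x| < d) = ∫_{−d}^{d} κ e^{−2κ|x|} dx = 1 − e^{−2κd} = 1 − e^{−2.201} = 0.8893.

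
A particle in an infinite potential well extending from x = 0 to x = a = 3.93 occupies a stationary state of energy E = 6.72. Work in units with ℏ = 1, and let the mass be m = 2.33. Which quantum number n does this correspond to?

For an infinite well E_n = n²π²ℏ²/(2ma²), so n = (a/πℏ)√(2mE).
n = (3.93/π) × √(2 × 2.33 × 6.72) = 7.000 → n = 7.

n = 7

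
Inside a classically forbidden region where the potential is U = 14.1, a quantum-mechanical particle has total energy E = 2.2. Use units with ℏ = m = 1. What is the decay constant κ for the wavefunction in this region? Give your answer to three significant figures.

κ = 4.88

Since E < U the TISE in this region is ψ'' = κ²ψ with κ = √(2m(U − E))/ℏ.
κ = √(2 × 1 × 11.9) = 4.879.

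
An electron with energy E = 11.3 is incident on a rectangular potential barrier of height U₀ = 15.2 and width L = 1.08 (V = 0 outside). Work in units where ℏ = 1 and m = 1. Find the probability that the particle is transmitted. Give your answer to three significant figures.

T = 0.00730

E < U₀: inside the barrier ψ ∝ e^{±κx} with κ = √(2m(U₀ − E))/ℏ = 2.793.
κL = 3.016, sinh(κL) = 10.18.
The exact tunnelling result is T⁻¹ = 1 + U₀² sinh²(κL) / [4E(U₀ − E)] = 136.9, so T = 0.00730.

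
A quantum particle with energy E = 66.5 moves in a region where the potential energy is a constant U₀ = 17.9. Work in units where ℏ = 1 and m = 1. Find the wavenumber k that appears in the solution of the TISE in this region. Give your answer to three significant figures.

k = 9.86

With E > U₀ the solution is oscillatory, ψ ∝ e^{±ikx} with k = √(2m(E − U₀))/ℏ.
k = √(2 × 1 × 48.6) = 9.859.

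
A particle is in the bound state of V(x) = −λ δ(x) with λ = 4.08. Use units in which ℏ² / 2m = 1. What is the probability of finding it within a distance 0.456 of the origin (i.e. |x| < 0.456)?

The normalised bound state is ψ = √κ e^{−κ|x|} with κ = mλ/ℏ² = 2.040.
P(|x| < d) = ∫_{−d}^{d} κ e^{−2κ|x|} dx = 1 − e^{−2κd} = 1 − e^{−1.860} = 0.8444.

P = 0.844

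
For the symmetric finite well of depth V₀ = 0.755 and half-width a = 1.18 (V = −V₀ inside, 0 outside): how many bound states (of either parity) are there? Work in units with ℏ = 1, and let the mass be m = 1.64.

N = 2

The dimensionless depth is z₀ = a√(2mV₀)/ℏ = 1.18 × √(2.476) = 1.857.
The even/odd transcendental equations gain one root per π/2 in z₀, giving N = 1 + ⌊2z₀/π⌋ = 1 + ⌊1.182⌋ = 2.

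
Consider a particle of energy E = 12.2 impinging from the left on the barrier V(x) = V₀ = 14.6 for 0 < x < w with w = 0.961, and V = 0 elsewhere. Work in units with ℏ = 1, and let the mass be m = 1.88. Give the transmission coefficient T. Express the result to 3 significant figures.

T = 0.00683

E < V₀: inside the barrier ψ ∝ e^{±κx} with κ = √(2m(V₀ − E))/ℏ = 3.004.
κw = 2.887, sinh(κw) = 8.940.
The exact tunnelling result is T⁻¹ = 1 + V₀² sinh²(κw) / [4E(V₀ − E)] = 146.5, so T = 0.00683.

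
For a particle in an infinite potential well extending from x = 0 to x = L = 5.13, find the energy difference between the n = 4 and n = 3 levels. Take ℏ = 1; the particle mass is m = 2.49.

E_n = n²π²ℏ²/(2mL²), so ΔE = (4² − 3²) π²ℏ²/(2mL²).
ΔE = 7 × π² / (2 × 2.49 × 5.13²) = 0.5271.

ΔE = 0.527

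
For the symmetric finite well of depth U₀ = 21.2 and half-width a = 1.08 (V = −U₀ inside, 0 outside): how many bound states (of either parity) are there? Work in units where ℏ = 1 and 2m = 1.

Define the well-strength parameter z₀ = (a/ℏ)√(2mU₀) = 1.08 × √(2·0.5·21.2) = 4.973.
The even/odd transcendental equations gain one root per π/2 in z₀, giving N = 1 + ⌊2z₀/π⌋ = 1 + ⌊3.166⌋ = 4.

N = 4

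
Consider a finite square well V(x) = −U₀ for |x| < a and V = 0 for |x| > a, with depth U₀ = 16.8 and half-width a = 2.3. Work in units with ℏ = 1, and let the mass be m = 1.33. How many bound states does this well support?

The dimensionless depth is z₀ = a√(2mU₀)/ℏ = 2.3 × √(44.69) = 15.38.
A new bound state (alternating even/odd) appears each time z₀ passes a multiple of π/2, so N = ⌊2z₀/π⌋ + 1 = ⌊9.788⌋ + 1 = 10.

N = 10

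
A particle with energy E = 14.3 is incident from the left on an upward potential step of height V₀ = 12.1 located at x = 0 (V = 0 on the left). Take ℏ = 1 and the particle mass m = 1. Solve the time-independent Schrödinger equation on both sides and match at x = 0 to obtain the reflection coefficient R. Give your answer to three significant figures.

R = 0.191

The wavenumbers are k₁ = √(2mE)/ℏ = 5.348 on the left and k₂ = √(2m(E − V₀))/ℏ = 2.098 on the right.
Continuity of ψ and ψ′ at the step yields the reflection amplitude r = (k₁ − k₂)/(k₁ + k₂) = 0.4365; thus R = |r|² = 0.1906, T = 0.8094.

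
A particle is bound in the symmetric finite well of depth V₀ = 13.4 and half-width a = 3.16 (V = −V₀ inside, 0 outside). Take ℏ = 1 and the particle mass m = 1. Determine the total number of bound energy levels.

The dimensionless depth is z₀ = a√(2mV₀)/ℏ = 3.16 × √(26.80) = 16.36.
A new bound state (alternating even/odd) appears each time z₀ passes a multiple of π/2, so N = ⌊2z₀/π⌋ + 1 = ⌊10.41⌋ + 1 = 11.

N = 11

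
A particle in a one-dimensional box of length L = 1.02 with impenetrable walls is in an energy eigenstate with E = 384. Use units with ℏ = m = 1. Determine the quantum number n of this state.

n = 9

For an infinite well E_n = n²π²ℏ²/(2mL²), so n = (L/πℏ)√(2mE).
n = (1.02/π) × √(2 × 1 × 384) = 8.998 → n = 9.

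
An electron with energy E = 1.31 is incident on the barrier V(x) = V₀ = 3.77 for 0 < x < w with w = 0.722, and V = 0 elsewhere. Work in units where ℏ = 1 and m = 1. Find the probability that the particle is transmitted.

T = 0.138

E < V₀: inside the barrier ψ ∝ e^{±κx} with κ = √(2m(V₀ − E))/ℏ = 2.218.
κw = 1.601, sinh(κw) = 2.379.
Matching ψ, ψ′ at both faces gives T = [1 + V₀² sinh²(κw) / (4E(V₀ − E))]⁻¹ = 1/7.242 = 0.138.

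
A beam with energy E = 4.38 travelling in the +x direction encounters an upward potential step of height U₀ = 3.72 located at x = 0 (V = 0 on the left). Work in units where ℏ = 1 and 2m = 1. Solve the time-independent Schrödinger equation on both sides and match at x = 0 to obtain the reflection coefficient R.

On each side the TISE gives plane waves with k = √(2m(E − V))/ℏ: k₁ = √(2·½·4.38) = 2.093, k₂ = √(2·½·0.66) = 0.8124.
Continuity of ψ and ψ′ at the step yields the reflection amplitude r = (k₁ − k₂)/(k₁ + k₂) = 0.4407; thus R = |r|² = 0.1942, T = 0.8058.

R = 0.194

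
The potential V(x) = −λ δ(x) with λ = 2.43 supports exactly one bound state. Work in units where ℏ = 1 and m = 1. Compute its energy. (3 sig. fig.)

For x ≠ 0 the bound state is ψ ∝ e^{−κ|x|}; integrating the TISE across the delta gives the cusp condition 2κ = 2mλ/ℏ², so κ = 2.430.
Then E = −ℏ²κ²/(2m) = −mλ²/(2ℏ²) = -2.952.

E = -2.95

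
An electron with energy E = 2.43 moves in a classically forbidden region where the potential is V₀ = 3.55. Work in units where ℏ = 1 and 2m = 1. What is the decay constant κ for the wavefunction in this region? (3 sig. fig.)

κ = 1.06

Since E < V₀ the TISE in this region is ψ'' = κ²ψ with κ = √(2m(V₀ − E))/ℏ.
κ = √(2 × 0.5 × 1.12) = 1.058.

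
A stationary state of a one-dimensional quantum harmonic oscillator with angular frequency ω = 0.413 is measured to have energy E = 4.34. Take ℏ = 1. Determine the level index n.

n = 10

Invert E_n = (n + ½)ℏω: n = E/ℏω − ½ = 10.008, so n = 10.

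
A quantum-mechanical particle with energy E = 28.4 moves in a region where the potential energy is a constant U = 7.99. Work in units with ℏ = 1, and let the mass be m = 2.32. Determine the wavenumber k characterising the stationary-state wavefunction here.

k = 9.73

With E > U the solution is oscillatory, ψ ∝ e^{±ikx} with k = √(2m(E − U))/ℏ.
k = √(2 × 2.32 × 20.41) = 9.732.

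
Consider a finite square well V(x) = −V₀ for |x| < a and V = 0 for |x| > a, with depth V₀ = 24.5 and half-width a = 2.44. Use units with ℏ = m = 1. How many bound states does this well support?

N = 11

The dimensionless depth is z₀ = a√(2mV₀)/ℏ = 2.44 × √(49.00) = 17.08.
A new bound state (alternating even/odd) appears each time z₀ passes a multiple of π/2, so N = ⌊2z₀/π⌋ + 1 = ⌊10.87⌋ + 1 = 11.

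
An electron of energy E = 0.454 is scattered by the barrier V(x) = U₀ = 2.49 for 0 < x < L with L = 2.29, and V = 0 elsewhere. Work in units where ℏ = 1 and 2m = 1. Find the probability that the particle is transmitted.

T = 0.00346

E < U₀: inside the barrier ψ ∝ e^{±κx} with κ = √(2m(U₀ − E))/ℏ = 1.427.
κL = 3.268, sinh(κL) = 13.10.
Matching ψ, ψ′ at both faces gives T = [1 + U₀² sinh²(κL) / (4E(U₀ − E))]⁻¹ = 1/289.0 = 0.00346.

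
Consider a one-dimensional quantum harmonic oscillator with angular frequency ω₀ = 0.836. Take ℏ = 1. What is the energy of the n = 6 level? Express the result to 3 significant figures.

The oscillator eigenvalues are E_n = ℏω₀(n + ½), so E_6 = 0.836 × 6.5 = 5.434.

E = 5.43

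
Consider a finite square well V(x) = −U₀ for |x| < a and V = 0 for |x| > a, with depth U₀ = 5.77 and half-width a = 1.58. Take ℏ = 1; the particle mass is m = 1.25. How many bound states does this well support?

N = 4

The dimensionless depth is z₀ = a√(2mU₀)/ℏ = 1.58 × √(14.43) = 6.001.
The even/odd transcendental equations gain one root per π/2 in z₀, giving N = 1 + ⌊2z₀/π⌋ = 1 + ⌊3.820⌋ = 4.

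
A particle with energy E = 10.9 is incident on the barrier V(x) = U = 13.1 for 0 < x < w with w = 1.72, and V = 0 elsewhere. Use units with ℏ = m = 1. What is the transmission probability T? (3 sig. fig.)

T = 0.00164

Since E < U the interior solution is evanescent with decay constant κ = √(2m(U − E))/ℏ = 2.098.
κw = 3.608, sinh(κw) = 18.43.
The exact tunnelling result is T⁻¹ = 1 + U² sinh²(κw) / [4E(U − E)] = 608.7, so T = 0.00164.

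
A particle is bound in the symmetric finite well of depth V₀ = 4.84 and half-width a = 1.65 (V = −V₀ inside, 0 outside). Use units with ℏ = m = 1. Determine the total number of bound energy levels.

The dimensionless depth is z₀ = a√(2mV₀)/ℏ = 1.65 × √(9.680) = 5.134.
A new bound state (alternating even/odd) appears each time z₀ passes a multiple of π/2, so N = ⌊2z₀/π⌋ + 1 = ⌊3.268⌋ + 1 = 4.

N = 4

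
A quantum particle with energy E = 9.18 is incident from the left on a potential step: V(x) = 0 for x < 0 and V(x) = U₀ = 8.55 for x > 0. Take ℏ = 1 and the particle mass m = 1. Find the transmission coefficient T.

On each side the TISE gives plane waves with k = √(2m(E − V))/ℏ: k₁ = √(2·1·9.18) = 4.285, k₂ = √(2·1·0.63) = 1.122.
Matching ψ and ψ′ at x = 0 gives r = (k₁ − k₂)/(k₁ + k₂), so R = r² = 0.3420 and T = 1 − R = 0.6580.

T = 0.658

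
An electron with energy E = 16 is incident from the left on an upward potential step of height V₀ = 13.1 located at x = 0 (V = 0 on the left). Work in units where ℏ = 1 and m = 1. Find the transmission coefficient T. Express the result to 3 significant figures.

On each side the TISE gives plane waves with k = √(2m(E − V))/ℏ: k₁ = √(2·1·16) = 5.657, k₂ = √(2·1·2.9) = 2.408.
Continuity of ψ and ψ′ at the step yields the reflection amplitude r = (k₁ − k₂)/(k₁ + k₂) = 0.4028; thus R = |r|² = 0.1622, T = 0.8378.

T = 0.838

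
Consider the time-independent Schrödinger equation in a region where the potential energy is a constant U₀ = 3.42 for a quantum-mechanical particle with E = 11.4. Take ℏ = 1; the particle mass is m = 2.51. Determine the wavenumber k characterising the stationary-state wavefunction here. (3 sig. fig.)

k = 6.33

With E > U₀ the solution is oscillatory, ψ ∝ e^{±ikx} with k = √(2m(E − U₀))/ℏ.
k = √(2 × 2.51 × 7.98) = 6.329.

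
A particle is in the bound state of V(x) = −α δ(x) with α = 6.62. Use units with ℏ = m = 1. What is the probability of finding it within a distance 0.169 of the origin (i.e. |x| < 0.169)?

The normalised bound state is ψ = √κ e^{−κ|x|} with κ = mα/ℏ² = 6.620.
P(|x| < d) = ∫_{−d}^{d} κ e^{−2κ|x|} dx = 1 − e^{−2κd} = 1 − e^{−2.238} = 0.8933.

P = 0.893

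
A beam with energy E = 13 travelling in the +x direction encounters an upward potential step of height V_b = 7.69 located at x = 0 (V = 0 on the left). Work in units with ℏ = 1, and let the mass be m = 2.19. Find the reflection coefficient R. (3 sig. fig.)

On each side the TISE gives plane waves with k = √(2m(E − V))/ℏ: k₁ = √(2·2.19·13) = 7.546, k₂ = √(2·2.19·5.31) = 4.823.
Continuity of ψ and ψ′ at the step yields the reflection amplitude r = (k₁ − k₂)/(k₁ + k₂) = 0.2202; thus R = |r|² = 0.04848, T = 0.9515.

R = 0.0485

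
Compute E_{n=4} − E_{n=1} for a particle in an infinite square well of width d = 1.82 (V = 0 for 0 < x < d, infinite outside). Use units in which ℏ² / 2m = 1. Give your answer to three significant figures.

E_n = n²π²ℏ²/(2md²), so ΔE = (4² − 1²) π²ℏ²/(2md²).
ΔE = 15 × π² / (2 × 0.5 × 1.82²) = 44.69.

ΔE = 44.7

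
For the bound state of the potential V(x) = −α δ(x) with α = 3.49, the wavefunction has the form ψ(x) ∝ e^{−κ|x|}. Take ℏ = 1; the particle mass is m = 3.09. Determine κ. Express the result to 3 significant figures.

Integrate −(ℏ²/2m)ψ'' − αδ(x)ψ = Eψ from −ε to +ε: the ψ'' term gives ψ'(0⁺) − ψ'(0⁻) and the δ term gives −(2mα/ℏ²)ψ(0).
With ψ ∝ e^{−κ|x|} this yields −2κ = −2mα/ℏ², so κ = mα/ℏ² = 10.78.

κ = 10.8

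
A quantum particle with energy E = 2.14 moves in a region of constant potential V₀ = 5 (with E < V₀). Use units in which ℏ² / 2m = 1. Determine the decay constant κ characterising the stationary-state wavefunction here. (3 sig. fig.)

Since E < V₀ the TISE in this region is ψ'' = κ²ψ with κ = √(2m(V₀ − E))/ℏ.
κ = √(2 × 0.5 × 2.86) = 1.691.

κ = 1.69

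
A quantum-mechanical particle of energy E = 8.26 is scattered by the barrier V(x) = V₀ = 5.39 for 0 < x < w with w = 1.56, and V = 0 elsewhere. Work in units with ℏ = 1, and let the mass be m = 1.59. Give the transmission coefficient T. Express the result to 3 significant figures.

T = 0.765

Above the barrier the interior wavenumber is k₂ = √(2m(E − V₀))/ℏ = 3.021, giving phase k₂w = 4.713.
T = [1 + V₀² sin²(k₂w) / (4E(E − V₀))]⁻¹ = 1/1.306 = 0.765.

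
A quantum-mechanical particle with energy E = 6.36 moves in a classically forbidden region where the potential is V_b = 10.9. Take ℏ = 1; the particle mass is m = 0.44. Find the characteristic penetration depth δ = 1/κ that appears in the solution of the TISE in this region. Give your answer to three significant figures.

Since E < V_b the TISE in this region is ψ'' = κ²ψ with κ = √(2m(V_b − E))/ℏ.
κ = √(2 × 0.44 × 4.54) = 1.999. The penetration depth is δ = 1/κ = 0.500.

δ = 0.500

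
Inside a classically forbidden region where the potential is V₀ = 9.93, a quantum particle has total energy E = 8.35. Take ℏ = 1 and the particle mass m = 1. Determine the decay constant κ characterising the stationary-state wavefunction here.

Since E < V₀ the TISE in this region is ψ'' = κ²ψ with κ = √(2m(V₀ − E))/ℏ.
κ = √(2 × 1 × 1.58) = 1.778.

κ = 1.78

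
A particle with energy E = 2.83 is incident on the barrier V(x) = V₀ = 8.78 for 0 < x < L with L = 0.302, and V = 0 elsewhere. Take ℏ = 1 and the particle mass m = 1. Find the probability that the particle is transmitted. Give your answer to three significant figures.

Since E < V₀ the interior solution is evanescent with decay constant κ = √(2m(V₀ − E))/ℏ = 3.450.
κL = 1.042, sinh(κL) = 1.241.
The exact tunnelling result is T⁻¹ = 1 + V₀² sinh²(κL) / [4E(V₀ − E)] = 2.762, so T = 0.362.

T = 0.362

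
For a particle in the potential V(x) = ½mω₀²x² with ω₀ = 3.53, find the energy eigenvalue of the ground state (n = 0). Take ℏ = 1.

The oscillator eigenvalues are E_n = ℏω₀(n + ½), so E_0 = 3.53 × 0.5 = 1.765.

E = 1.77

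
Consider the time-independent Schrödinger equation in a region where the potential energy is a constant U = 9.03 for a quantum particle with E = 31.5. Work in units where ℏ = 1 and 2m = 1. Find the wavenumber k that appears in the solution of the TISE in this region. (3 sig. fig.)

With E > U the solution is oscillatory, ψ ∝ e^{±ikx} with k = √(2m(E − U))/ℏ.
k = √(2 × 0.5 × 22.47) = 4.740.

k = 4.74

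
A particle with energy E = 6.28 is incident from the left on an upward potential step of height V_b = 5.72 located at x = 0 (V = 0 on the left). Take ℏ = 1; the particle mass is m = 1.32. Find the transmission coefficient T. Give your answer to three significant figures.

The wavenumbers are k₁ = √(2mE)/ℏ = 4.072 on the left and k₂ = √(2m(E − V_b))/ℏ = 1.216 on the right.
Continuity of ψ and ψ′ at the step yields the reflection amplitude r = (k₁ − k₂)/(k₁ + k₂) = 0.5401; thus R = |r|² = 0.2917, T = 0.7083.

T = 0.708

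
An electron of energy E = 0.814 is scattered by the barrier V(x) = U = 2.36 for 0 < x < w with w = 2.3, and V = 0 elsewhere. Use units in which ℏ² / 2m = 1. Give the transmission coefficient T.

T = 0.0118

E < U: inside the barrier ψ ∝ e^{±κx} with κ = √(2m(U − E))/ℏ = 1.243.
κw = 2.860, sinh(κw) = 8.700.
The exact tunnelling result is T⁻¹ = 1 + U² sinh²(κw) / [4E(U − E)] = 84.75, so T = 0.0118.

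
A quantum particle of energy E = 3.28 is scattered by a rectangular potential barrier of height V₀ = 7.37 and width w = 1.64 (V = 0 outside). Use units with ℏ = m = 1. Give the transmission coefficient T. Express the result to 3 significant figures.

E < V₀: inside the barrier ψ ∝ e^{±κx} with κ = √(2m(V₀ − E))/ℏ = 2.860.
κw = 4.691, sinh(κw) = 54.45.
Matching ψ, ψ′ at both faces gives T = [1 + V₀² sinh²(κw) / (4E(V₀ − E))]⁻¹ = 1/3002 = 0.000333.

T = 0.000333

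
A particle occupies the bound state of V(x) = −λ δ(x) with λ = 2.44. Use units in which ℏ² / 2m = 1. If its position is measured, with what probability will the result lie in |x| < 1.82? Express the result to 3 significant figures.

The normalised bound state is ψ = √κ e^{−κ|x|} with κ = mλ/ℏ² = 1.220.
P(|x| < d) = ∫_{−d}^{d} κ e^{−2κ|x|} dx = 1 − e^{−2κd} = 1 − e^{−4.441} = 0.9882.

P = 0.988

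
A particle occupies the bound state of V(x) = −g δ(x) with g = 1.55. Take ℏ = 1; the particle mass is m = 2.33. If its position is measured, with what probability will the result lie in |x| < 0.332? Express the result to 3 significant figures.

P = 0.909

The normalised bound state is ψ = √κ e^{−κ|x|} with κ = mg/ℏ² = 3.612.
P(|x| < d) = ∫_{−d}^{d} κ e^{−2κ|x|} dx = 1 − e^{−2κd} = 1 − e^{−2.398} = 0.9091.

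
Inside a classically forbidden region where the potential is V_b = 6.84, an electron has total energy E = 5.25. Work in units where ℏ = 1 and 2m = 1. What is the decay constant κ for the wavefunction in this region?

Since E < V_b the TISE in this region is ψ'' = κ²ψ with κ = √(2m(V_b − E))/ℏ.
κ = √(2 × 0.5 × 1.59) = 1.261.

κ = 1.26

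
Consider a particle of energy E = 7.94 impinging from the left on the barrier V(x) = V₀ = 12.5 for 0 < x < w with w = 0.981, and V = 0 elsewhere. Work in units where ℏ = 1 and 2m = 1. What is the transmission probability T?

T = 0.0547

E < V₀: inside the barrier ψ ∝ e^{±κx} with κ = √(2m(V₀ − E))/ℏ = 2.135.
κw = 2.095, sinh(κw) = 4.001.
Matching ψ, ψ′ at both faces gives T = [1 + V₀² sinh²(κw) / (4E(V₀ − E))]⁻¹ = 1/18.27 = 0.0547.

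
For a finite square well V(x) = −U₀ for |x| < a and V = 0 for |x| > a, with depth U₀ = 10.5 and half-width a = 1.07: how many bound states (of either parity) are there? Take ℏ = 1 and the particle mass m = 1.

N = 4

The dimensionless depth is z₀ = a√(2mU₀)/ℏ = 1.07 × √(21.00) = 4.903.
The even/odd transcendental equations gain one root per π/2 in z₀, giving N = 1 + ⌊2z₀/π⌋ = 1 + ⌊3.122⌋ = 4.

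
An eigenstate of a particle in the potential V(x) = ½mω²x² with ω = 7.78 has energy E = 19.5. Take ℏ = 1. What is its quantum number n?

n = 2

Invert E_n = (n + ½)ℏω: n = E/ℏω − ½ = 2.006, so n = 2.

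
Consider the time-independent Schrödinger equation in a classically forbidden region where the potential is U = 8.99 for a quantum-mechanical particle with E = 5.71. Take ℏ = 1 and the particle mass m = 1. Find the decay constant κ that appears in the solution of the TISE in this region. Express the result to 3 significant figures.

Since E < U the TISE in this region is ψ'' = κ²ψ with κ = √(2m(U − E))/ℏ.
κ = √(2 × 1 × 3.28) = 2.561.

κ = 2.56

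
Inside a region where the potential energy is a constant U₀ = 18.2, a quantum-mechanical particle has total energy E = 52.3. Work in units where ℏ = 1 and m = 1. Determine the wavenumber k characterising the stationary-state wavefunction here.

k = 8.26

With E > U₀ the solution is oscillatory, ψ ∝ e^{±ikx} with k = √(2m(E − U₀))/ℏ.
k = √(2 × 1 × 34.1) = 8.258.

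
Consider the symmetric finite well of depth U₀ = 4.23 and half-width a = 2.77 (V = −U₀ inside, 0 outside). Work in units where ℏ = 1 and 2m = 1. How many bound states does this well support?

Define the well-strength parameter z₀ = (a/ℏ)√(2mU₀) = 2.77 × √(2·0.5·4.23) = 5.697.
The even/odd transcendental equations gain one root per π/2 in z₀, giving N = 1 + ⌊2z₀/π⌋ = 1 + ⌊3.627⌋ = 4.

N = 4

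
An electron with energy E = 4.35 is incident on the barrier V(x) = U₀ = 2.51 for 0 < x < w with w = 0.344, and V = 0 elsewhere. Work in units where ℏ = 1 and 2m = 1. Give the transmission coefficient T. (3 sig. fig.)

T = 0.962

E > U₀: inside the barrier k₂ = √(2m(E − U₀))/ℏ = 1.356, k₂w = 0.4666.
T = [1 + U₀² sin²(k₂w) / (4E(E − U₀))]⁻¹ = 1/1.040 = 0.962.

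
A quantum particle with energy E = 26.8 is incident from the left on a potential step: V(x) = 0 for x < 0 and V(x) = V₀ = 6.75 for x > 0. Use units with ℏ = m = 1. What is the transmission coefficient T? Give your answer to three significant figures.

T = 0.995

On each side the TISE gives plane waves with k = √(2m(E − V))/ℏ: k₁ = √(2·1·26.8) = 7.321, k₂ = √(2·1·20.05) = 6.332.
Matching ψ and ψ′ at x = 0 gives r = (k₁ − k₂)/(k₁ + k₂), so R = r² = 0.005244 and T = 1 − R = 0.9948.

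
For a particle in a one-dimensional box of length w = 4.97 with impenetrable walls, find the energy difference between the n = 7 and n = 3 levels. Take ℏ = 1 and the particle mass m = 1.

ΔE = 7.99

E_n = n²π²ℏ²/(2mw²), so ΔE = (7² − 3²) π²ℏ²/(2mw²).
ΔE = 40 × π² / (2 × 1 × 4.97²) = 7.991.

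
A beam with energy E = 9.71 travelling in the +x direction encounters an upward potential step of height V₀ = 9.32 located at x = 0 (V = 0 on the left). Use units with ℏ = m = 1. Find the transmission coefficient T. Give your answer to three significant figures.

The wavenumbers are k₁ = √(2mE)/ℏ = 4.407 on the left and k₂ = √(2m(E − V₀))/ℏ = 0.8832 on the right.
Continuity of ψ and ψ′ at the step yields the reflection amplitude r = (k₁ − k₂)/(k₁ + k₂) = 0.6661; thus R = |r|² = 0.4437, T = 0.5563.

T = 0.556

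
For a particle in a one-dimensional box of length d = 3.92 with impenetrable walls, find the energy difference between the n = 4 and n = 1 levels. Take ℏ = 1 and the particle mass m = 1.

ΔE = 4.82

E_n = n²π²ℏ²/(2md²), so ΔE = (4² − 1²) π²ℏ²/(2md²).
ΔE = 15 × π² / (2 × 1 × 3.92²) = 4.817.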